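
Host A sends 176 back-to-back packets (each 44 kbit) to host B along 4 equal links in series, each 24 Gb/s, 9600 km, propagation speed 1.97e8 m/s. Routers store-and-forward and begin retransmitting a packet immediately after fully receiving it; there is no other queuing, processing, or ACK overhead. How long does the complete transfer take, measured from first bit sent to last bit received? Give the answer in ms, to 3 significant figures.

Per-hop transmission t_tx = L/R = 44000/24000000000 = 0.00183333 ms.
Per-hop propagation t_prop = 9600000/197000000 = 48.731 ms.
Pipeline fill: first packet needs 4·t_tx to clear all hops; remaining 175 packets each add one t_tx.
Total = (4+176-1)·t_tx + 4·t_prop = 179·0.00183333 + 4·48.731 = 195 ms.

195 ms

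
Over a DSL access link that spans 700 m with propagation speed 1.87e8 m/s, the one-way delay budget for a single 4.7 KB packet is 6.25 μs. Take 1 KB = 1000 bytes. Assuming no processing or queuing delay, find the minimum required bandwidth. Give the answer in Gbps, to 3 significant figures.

15.0 Gbps

L = 37600 bits.
Propagation delay = 700 / 187000000 = 3.74332 μs.
Transmission budget = 6.25 − 3.74332 = 2.50668 μs.
R ≥ L / t_tx = 37600 bits / 2.50668e-06 s = 15.0 Gbps.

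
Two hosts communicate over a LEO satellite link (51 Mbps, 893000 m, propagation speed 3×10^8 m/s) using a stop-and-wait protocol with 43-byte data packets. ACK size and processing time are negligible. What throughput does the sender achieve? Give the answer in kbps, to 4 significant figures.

57.72 kbps

t_tx = L/R = 344/51000000 = 6.7451e-06 s.
t_prop = 893000/300000000 = 0.00297667 s; RTT = 0.00595333 s.
Cycle = t_tx + RTT = 0.00596008 s.
Throughput = L / cycle = 344 / 0.00596008 = 57.72 kbps.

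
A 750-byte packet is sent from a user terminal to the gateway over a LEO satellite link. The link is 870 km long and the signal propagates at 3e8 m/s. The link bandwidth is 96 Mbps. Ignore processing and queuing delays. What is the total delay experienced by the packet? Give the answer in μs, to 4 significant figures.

2963 μs

L = 750 × 8 = 6000 bits.
Transmission delay = L/R = 6000 / 96000000 = 62.5 μs.
Propagation delay = d/s = 870000 m / 300000000 m/s = 2900 μs.
Total = 2963 μs.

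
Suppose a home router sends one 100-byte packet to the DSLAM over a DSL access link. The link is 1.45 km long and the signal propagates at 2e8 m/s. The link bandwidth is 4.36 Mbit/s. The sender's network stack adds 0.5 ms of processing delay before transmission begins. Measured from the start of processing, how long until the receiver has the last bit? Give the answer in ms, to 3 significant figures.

L = 100 × 8 = 800 bits.
Transmission delay = L/R = 800 / 4360000 = 0.183486 ms.
Propagation delay = d/s = 1450 m / 200000000 m/s = 0.00725 ms.
Plus processing delay 0.5 ms = 0.5 ms.
Total = 0.691 ms.

0.691 ms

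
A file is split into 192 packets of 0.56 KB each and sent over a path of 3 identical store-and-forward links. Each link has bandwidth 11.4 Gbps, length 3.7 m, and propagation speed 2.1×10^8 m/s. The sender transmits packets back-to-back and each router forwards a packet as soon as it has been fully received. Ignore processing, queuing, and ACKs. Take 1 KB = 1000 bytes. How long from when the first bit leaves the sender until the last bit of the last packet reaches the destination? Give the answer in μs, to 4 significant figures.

76.29 μs

Per-hop transmission t_tx = L/R = 4480/11400000000 = 0.392982 μs.
Per-hop propagation t_prop = 3.7/210000000 = 0.017619 μs.
Pipeline fill: first packet needs 3·t_tx to clear all hops; remaining 191 packets each add one t_tx.
Total = (3+192-1)·t_tx + 3·t_prop = 194·0.392982 + 3·0.017619 = 76.29 μs.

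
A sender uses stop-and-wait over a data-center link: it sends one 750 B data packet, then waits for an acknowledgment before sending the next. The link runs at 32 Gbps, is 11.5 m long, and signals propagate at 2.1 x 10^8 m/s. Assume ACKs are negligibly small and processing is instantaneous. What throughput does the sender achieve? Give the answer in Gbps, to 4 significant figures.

t_tx = L/R = 6000/32000000000 = 1.875e-07 s.
t_prop = 11.5/210000000 = 5.47619e-08 s; RTT = 1.09524e-07 s.
Cycle = t_tx + RTT = 2.97024e-07 s.
Throughput = L / cycle = 6000 / 2.97024e-07 = 20.20 Gbps.

20.20 Gbps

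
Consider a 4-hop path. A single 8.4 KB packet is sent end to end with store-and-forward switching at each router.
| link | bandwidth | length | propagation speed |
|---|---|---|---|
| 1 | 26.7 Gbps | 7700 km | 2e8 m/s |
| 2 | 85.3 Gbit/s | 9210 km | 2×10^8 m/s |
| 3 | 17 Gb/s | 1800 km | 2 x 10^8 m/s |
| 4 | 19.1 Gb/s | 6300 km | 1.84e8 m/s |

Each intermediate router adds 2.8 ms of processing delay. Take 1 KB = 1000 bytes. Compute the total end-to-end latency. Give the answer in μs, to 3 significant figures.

136000 μs

L = 67200 bits.
Transmission delays (L/R per hop): 2.51685, 0.787808, 3.95294, 3.51832 μs; sum = 10.7759 μs.
Propagation delays (d/s per hop): 38500, 46050, 9000, 34239.1 μs; sum = 127789 μs.
Processing at 3 router(s): 3 × 2.8 ms = 8400 μs.
End-to-end = 136000 μs.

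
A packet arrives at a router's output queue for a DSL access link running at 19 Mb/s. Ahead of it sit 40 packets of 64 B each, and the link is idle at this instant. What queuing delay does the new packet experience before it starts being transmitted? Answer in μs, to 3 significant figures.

Each queued packet: L/R = 512/19000000 = 26.9474 μs.
40 queued → 1077.89 μs.
Queuing delay = 1080 μs.

1080 μs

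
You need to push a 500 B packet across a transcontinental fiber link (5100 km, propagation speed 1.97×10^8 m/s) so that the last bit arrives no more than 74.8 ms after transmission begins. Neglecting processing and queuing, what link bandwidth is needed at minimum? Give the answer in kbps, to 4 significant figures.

81.78 kbps

L = 4000 bits.
Propagation delay = 5100000 / 197000000 = 25.8883 ms.
Transmission budget = 74.8 − 25.8883 = 48.9117 ms.
R ≥ L / t_tx = 4000 bits / 0.0489117 s = 81.78 kbps.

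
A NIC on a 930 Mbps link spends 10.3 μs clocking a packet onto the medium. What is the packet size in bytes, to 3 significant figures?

L = R × t_tx = 930000000 b/s × 1.03e-05 s = 9579 bits.
In bytes: 9579 / 8 = 1200 bytes.

1200 bytes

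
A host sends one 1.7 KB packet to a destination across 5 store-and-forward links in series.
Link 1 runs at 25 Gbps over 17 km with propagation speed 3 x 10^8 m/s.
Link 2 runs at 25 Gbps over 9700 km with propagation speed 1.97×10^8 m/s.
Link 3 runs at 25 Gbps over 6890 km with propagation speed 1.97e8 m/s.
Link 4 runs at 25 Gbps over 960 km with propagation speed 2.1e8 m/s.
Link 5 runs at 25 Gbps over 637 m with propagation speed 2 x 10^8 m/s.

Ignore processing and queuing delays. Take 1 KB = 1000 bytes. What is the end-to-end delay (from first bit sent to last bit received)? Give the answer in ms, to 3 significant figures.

88.8 ms

L = 13600 bits.
Transmission delay per hop = L/R = 13600/25000000000 = 0.000544 ms; 5 hops → 0.00272 ms.
Propagation delays (d/s per hop): 0.0566667, 49.2386, 34.9746, 4.57143, 0.003185 ms; sum = 88.8445 ms.
End-to-end = 88.8 ms.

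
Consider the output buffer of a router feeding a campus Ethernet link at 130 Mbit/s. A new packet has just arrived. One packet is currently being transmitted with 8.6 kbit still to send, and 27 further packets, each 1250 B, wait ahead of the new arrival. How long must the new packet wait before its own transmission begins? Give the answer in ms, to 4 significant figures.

2.143 ms

Each queued packet: L/R = 10000/130000000 = 0.0769231 ms.
27 queued → 2.07692 ms.
Plus remaining 8600 bits of current packet: 0.0661538 ms.
Queuing delay = 2.143 ms.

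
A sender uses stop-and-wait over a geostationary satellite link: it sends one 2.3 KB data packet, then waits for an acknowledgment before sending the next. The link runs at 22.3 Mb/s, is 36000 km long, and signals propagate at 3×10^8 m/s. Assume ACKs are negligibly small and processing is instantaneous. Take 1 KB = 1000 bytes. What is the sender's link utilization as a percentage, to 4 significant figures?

0.3426 %

t_tx = L/R = 18400/22300000 = 0.000825112 s.
t_prop = 36000000/300000000 = 0.12 s; RTT = 0.24 s.
Cycle = t_tx + RTT = 0.240825 s.
Utilization = t_tx / cycle = 0.000825112/0.240825 = 0.3426 %.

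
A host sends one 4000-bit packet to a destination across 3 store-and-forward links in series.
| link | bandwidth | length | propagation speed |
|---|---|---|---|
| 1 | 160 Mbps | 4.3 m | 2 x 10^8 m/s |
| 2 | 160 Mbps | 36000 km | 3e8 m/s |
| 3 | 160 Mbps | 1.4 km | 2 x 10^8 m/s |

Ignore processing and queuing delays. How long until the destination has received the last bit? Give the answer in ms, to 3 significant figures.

Transmission delay per hop = L/R = 4000/160000000 = 0.025 ms; 3 hops → 0.075 ms.
Propagation delays (d/s per hop): 2.15e-05, 120, 0.007 ms; sum = 120.007 ms.
End-to-end = 120 ms.

120 ms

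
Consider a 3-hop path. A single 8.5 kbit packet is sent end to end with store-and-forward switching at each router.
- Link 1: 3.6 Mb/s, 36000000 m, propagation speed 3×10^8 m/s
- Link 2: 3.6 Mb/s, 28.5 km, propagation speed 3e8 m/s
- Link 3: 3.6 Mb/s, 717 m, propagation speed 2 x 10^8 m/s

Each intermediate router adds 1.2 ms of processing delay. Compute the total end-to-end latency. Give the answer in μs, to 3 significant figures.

L = 8500 bits.
Transmission delay per hop = L/R = 8500/3600000 = 2361.11 μs; 3 hops → 7083.33 μs.
Propagation delays (d/s per hop): 120000, 95, 3.585 μs; sum = 120099 μs.
Processing at 2 router(s): 2 × 1.2 ms = 2400 μs.
End-to-end = 130000 μs.

130000 μs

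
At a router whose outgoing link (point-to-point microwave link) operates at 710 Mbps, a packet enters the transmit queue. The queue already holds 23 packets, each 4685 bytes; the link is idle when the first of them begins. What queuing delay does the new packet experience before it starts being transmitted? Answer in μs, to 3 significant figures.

1210 μs

Each queued packet: L/R = 37480/710000000 = 52.7887 μs.
23 queued → 1214.14 μs.
Queuing delay = 1210 μs.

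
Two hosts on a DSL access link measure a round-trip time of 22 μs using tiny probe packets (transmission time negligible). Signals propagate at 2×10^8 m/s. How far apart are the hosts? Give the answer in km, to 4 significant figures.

2.200 km

One-way propagation = RTT/2 = 11 μs.
d = s × t = 200000000 × 1.1e-05 = 2.200 km.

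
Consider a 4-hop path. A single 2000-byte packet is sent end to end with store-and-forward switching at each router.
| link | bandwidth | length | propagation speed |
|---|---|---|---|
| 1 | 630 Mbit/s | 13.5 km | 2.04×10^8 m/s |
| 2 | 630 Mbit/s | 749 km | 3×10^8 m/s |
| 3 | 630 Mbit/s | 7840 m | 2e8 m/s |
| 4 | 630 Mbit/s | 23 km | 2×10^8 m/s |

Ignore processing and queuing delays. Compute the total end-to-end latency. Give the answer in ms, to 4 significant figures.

2.819 ms

L = 2000 × 8 = 16000 bits.
Transmission delay per hop = L/R = 16000/630000000 = 0.0253968 ms; 4 hops → 0.101587 ms.
Propagation delays (d/s per hop): 0.0661765, 2.49667, 0.0392, 0.115 ms; sum = 2.71704 ms.
End-to-end = 2.819 ms.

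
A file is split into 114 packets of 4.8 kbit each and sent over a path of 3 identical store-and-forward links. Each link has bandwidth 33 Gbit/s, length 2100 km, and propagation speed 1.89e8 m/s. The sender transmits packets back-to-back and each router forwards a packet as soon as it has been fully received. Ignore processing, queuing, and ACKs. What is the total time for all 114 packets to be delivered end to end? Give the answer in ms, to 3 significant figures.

33.4 ms

Per-hop transmission t_tx = L/R = 4800/33000000000 = 0.000145455 ms.
Per-hop propagation t_prop = 2100000/189000000 = 11.1111 ms.
Pipeline fill: first packet needs 3·t_tx to clear all hops; remaining 113 packets each add one t_tx.
Total = (3+114-1)·t_tx + 3·t_prop = 116·0.000145455 + 3·11.1111 = 33.4 ms.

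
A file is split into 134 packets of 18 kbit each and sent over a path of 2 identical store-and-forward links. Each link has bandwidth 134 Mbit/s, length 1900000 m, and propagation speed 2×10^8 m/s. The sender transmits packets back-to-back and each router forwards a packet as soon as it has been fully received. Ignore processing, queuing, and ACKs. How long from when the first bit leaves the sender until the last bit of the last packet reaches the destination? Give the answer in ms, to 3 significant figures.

Per-hop transmission t_tx = L/R = 18000/134000000 = 0.134328 ms.
Per-hop propagation t_prop = 1900000/200000000 = 9.5 ms.
Pipeline fill: first packet needs 2·t_tx to clear all hops; remaining 133 packets each add one t_tx.
Total = (2+134-1)·t_tx + 2·t_prop = 135·0.134328 + 2·9.5 = 37.1 ms.

37.1 ms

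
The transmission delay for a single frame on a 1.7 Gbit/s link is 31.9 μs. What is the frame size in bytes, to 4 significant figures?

6779 bytes

L = R × t_tx = 1700000000 b/s × 3.19e-05 s = 54230 bits.
In bytes: 54230 / 8 = 6779 bytes.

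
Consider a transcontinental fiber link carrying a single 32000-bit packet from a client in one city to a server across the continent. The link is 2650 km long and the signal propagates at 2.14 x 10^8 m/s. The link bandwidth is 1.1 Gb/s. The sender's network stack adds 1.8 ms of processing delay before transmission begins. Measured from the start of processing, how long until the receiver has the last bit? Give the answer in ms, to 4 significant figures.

Transmission delay = L/R = 32000 / 1100000000 = 0.0290909 ms.
Propagation delay = d/s = 2650000 m / 214000000 m/s = 12.3832 ms.
Plus processing delay 1.8 ms = 1.8 ms.
Total = 14.21 ms.

14.21 ms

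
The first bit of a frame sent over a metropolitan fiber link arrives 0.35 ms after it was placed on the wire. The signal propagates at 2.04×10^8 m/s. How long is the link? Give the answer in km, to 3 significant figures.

d = s × t_prop = 204000000 × 0.00035 = 71.4 km.

71.4 km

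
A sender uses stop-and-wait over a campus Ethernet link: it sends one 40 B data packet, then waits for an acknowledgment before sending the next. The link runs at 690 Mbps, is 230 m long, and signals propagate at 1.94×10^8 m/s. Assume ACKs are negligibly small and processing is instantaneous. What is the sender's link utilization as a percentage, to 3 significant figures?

t_tx = L/R = 320/690000000 = 4.63768e-07 s.
t_prop = 230/194000000 = 1.18557e-06 s; RTT = 2.37113e-06 s.
Cycle = t_tx + RTT = 2.8349e-06 s.
Utilization = t_tx / cycle = 4.63768e-07/2.8349e-06 = 16.4 %.

16.4 %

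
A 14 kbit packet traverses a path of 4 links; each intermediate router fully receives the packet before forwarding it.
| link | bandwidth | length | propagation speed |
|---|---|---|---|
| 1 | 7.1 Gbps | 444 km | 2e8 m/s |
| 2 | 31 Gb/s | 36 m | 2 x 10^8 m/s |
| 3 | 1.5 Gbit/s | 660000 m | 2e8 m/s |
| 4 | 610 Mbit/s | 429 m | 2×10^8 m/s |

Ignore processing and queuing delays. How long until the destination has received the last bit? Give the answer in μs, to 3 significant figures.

5560 μs

L = 14000 bits.
Transmission delays (L/R per hop): 1.97183, 0.451613, 9.33333, 22.9508 μs; sum = 34.7076 μs.
Propagation delays (d/s per hop): 2220, 0.18, 3300, 2.145 μs; sum = 5522.33 μs.
End-to-end = 5560 μs.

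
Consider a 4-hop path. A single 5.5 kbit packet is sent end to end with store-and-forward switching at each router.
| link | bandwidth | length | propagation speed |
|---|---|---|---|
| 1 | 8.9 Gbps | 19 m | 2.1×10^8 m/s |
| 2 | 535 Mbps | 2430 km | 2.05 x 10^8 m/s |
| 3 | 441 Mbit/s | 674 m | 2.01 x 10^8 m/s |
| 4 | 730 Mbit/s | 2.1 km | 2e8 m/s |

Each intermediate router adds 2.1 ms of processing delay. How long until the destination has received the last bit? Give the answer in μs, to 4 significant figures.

18200 μs

L = 5500 bits.
Transmission delays (L/R per hop): 0.617978, 10.2804, 12.4717, 7.53425 μs; sum = 30.9043 μs.
Propagation delays (d/s per hop): 0.0904762, 11853.7, 3.35323, 10.5 μs; sum = 11867.6 μs.
Processing at 3 router(s): 3 × 2.1 ms = 6300 μs.
End-to-end = 18200 μs.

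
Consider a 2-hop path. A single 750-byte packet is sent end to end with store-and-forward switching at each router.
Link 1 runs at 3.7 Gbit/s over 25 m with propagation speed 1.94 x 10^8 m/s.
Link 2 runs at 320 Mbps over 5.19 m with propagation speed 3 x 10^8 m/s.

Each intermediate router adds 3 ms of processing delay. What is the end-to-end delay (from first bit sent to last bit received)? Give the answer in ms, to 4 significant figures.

3.021 ms

L = 750 × 8 = 6000 bits.
Transmission delays (L/R per hop): 0.00162162, 0.01875 ms; sum = 0.0203716 ms.
Propagation delays (d/s per hop): 0.000128866, 1.73e-05 ms; sum = 0.000146166 ms.
Processing at 1 router(s): 1 × 3 ms = 3 ms.
End-to-end = 3.021 ms.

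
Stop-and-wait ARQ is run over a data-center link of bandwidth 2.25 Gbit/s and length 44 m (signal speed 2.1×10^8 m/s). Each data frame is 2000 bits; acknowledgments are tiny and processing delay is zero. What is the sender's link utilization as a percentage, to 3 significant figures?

t_tx = L/R = 2000/2250000000 = 8.88889e-07 s.
t_prop = 44/210000000 = 2.09524e-07 s; RTT = 4.19048e-07 s.
Cycle = t_tx + RTT = 1.30794e-06 s.
Utilization = t_tx / cycle = 8.88889e-07/1.30794e-06 = 68.0 %.

68.0 %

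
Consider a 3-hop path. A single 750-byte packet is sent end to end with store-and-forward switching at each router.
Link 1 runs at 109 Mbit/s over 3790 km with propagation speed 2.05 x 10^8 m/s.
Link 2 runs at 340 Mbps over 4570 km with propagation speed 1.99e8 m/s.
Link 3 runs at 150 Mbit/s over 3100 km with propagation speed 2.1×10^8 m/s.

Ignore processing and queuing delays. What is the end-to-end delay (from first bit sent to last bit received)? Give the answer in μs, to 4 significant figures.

56330 μs

L = 750 × 8 = 6000 bits.
Transmission delays (L/R per hop): 55.0459, 17.6471, 40 μs; sum = 112.693 μs.
Propagation delays (d/s per hop): 18487.8, 22964.8, 14761.9 μs; sum = 56214.5 μs.
End-to-end = 56330 μs.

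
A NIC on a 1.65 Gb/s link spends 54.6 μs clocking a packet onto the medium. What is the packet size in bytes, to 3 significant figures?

L = R × t_tx = 1650000000 b/s × 5.46e-05 s = 90090 bits.
In bytes: 90090 / 8 = 11300 bytes.

11300 bytes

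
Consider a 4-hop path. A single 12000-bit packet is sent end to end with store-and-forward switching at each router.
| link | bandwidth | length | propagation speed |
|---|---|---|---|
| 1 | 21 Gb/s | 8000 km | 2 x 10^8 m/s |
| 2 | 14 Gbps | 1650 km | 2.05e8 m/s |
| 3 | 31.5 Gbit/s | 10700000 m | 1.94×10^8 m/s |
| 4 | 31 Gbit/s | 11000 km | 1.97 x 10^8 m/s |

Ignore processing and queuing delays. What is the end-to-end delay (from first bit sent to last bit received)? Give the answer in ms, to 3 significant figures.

Transmission delays (L/R per hop): 0.000571429, 0.000857143, 0.000380952, 0.000387097 ms; sum = 0.00219662 ms.
Propagation delays (d/s per hop): 40, 8.04878, 55.1546, 55.8376 ms; sum = 159.041 ms.
End-to-end = 159 ms.

159 ms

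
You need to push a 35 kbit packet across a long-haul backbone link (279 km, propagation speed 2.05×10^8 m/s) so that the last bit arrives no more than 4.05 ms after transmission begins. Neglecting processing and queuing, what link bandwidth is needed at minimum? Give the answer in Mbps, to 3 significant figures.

13.0 Mbps

Propagation delay = 279000 / 2.05e+08 = 1.36098 ms.
Transmission budget = 4.05 − 1.36098 = 2.68902 ms.
R ≥ L / t_tx = 35000 bits / 0.00268902 s = 13.0 Mbps.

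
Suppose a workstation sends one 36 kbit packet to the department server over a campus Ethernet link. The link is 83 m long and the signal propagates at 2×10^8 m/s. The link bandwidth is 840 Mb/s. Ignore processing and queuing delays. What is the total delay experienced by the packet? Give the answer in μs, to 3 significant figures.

L = 36000 bits.
Transmission delay = L/R = 36000 / 840000000 = 42.8571 μs.
Propagation delay = d/s = 83 m / 200000000 m/s = 0.415 μs.
Total = 43.3 μs.

43.3 μs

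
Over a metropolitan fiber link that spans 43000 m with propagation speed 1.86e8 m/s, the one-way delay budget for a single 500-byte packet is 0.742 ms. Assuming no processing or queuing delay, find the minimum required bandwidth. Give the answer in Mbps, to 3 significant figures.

L = 4000 bits.
Propagation delay = 43000 / 186000000 = 0.231183 ms.
Transmission budget = 0.742 − 0.231183 = 0.510817 ms.
R ≥ L / t_tx = 4000 bits / 0.000510817 s = 7.83 Mbps.

7.83 Mbps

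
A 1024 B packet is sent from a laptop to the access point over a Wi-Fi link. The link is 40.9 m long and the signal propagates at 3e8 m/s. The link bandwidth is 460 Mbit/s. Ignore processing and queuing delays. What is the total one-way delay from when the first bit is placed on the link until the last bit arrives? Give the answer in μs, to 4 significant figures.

17.95 μs

L = 1024 × 8 = 8192 bits.
Transmission delay = L/R = 8192 / 460000000 = 17.8087 μs.
Propagation delay = d/s = 40.9 m / 300000000 m/s = 0.136333 μs.
Total = 17.95 μs.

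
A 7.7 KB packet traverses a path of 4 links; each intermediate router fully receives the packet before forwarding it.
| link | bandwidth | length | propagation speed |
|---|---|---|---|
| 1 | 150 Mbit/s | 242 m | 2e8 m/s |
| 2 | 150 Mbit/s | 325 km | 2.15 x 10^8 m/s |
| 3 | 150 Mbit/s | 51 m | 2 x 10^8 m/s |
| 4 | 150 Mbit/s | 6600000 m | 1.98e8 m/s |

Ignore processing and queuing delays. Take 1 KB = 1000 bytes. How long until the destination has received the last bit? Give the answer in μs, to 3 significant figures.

L = 61600 bits.
Transmission delay per hop = L/R = 61600/150000000 = 410.667 μs; 4 hops → 1642.67 μs.
Propagation delays (d/s per hop): 1.21, 1511.63, 0.255, 33333.3 μs; sum = 34846.4 μs.
End-to-end = 36500 μs.

36500 μs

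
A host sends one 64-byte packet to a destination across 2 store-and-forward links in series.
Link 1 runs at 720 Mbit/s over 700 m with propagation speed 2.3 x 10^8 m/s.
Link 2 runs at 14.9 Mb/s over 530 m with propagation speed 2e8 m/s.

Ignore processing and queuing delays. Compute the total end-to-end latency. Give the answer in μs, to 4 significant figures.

40.77 μs

L = 64 × 8 = 512 bits.
Transmission delays (L/R per hop): 0.711111, 34.3624 μs; sum = 35.0735 μs.
Propagation delays (d/s per hop): 3.04348, 2.65 μs; sum = 5.69348 μs.
End-to-end = 40.77 μs.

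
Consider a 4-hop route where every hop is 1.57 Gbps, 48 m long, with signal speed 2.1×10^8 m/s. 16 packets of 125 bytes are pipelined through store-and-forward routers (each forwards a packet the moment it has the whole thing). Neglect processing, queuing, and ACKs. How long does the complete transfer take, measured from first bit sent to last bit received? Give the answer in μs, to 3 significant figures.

13.0 μs

Per-hop transmission t_tx = L/R = 1000/1570000000 = 0.636943 μs.
Per-hop propagation t_prop = 48/210000000 = 0.228571 μs.
Pipeline fill: first packet needs 4·t_tx to clear all hops; remaining 15 packets each add one t_tx.
Total = (4+16-1)·t_tx + 4·t_prop = 19·0.636943 + 4·0.228571 = 13.0 μs.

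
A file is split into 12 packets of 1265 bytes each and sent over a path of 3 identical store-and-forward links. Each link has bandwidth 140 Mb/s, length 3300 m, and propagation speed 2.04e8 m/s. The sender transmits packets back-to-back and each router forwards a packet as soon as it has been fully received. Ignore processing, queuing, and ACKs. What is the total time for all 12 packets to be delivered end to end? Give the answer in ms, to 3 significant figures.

1.06 ms

Per-hop transmission t_tx = L/R = 10120/140000000 = 0.0722857 ms.
Per-hop propagation t_prop = 3300/204000000 = 0.0161765 ms.
Pipeline fill: first packet needs 3·t_tx to clear all hops; remaining 11 packets each add one t_tx.
Total = (3+12-1)·t_tx + 3·t_prop = 14·0.0722857 + 3·0.0161765 = 1.06 ms.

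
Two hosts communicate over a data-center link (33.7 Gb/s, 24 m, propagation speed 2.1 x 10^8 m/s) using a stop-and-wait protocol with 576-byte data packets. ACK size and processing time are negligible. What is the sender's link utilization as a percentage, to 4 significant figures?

t_tx = L/R = 4608/3.37e+10 = 1.36736e-07 s.
t_prop = 24/210000000 = 1.14286e-07 s; RTT = 2.28571e-07 s.
Cycle = t_tx + RTT = 3.65307e-07 s.
Utilization = t_tx / cycle = 1.36736e-07/3.65307e-07 = 37.43 %.

37.43 %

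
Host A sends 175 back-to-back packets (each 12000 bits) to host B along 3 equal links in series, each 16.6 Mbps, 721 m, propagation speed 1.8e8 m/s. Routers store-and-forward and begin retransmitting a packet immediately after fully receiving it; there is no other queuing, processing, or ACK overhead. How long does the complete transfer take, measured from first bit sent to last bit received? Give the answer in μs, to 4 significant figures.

128000 μs

Per-hop transmission t_tx = L/R = 12000/1.66e+07 = 722.892 μs.
Per-hop propagation t_prop = 721/180000000 = 4.00556 μs.
Pipeline fill: first packet needs 3·t_tx to clear all hops; remaining 174 packets each add one t_tx.
Total = (3+175-1)·t_tx + 3·t_prop = 177·722.892 + 3·4.00556 = 128000 μs.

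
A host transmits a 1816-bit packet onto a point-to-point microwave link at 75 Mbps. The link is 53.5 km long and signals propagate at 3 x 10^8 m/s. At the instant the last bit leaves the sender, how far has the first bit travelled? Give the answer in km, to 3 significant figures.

t_tx = L/R = 1816/75000000 = 2.42133e-05 s.
Distance = s × t_tx = 300000000 × 2.42133e-05 = 7.26 km.

7.26 km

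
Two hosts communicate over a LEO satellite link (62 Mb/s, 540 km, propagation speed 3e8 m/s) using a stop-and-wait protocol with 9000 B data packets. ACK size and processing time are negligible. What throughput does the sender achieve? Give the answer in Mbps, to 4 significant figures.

15.12 Mbps

t_tx = L/R = 72000/62000000 = 0.00116129 s.
t_prop = 540000/300000000 = 0.0018 s; RTT = 0.0036 s.
Cycle = t_tx + RTT = 0.00476129 s.
Throughput = L / cycle = 72000 / 0.00476129 = 15.12 Mbps.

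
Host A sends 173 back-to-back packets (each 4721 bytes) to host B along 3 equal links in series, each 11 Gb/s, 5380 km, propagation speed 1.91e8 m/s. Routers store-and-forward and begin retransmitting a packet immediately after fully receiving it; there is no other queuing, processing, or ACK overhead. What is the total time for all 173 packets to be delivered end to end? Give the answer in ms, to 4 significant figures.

85.10 ms

Per-hop transmission t_tx = L/R = 37768/11000000000 = 0.00343345 ms.
Per-hop propagation t_prop = 5380000/191000000 = 28.1675 ms.
Pipeline fill: first packet needs 3·t_tx to clear all hops; remaining 172 packets each add one t_tx.
Total = (3+173-1)·t_tx + 3·t_prop = 175·0.00343345 + 3·28.1675 = 85.10 ms.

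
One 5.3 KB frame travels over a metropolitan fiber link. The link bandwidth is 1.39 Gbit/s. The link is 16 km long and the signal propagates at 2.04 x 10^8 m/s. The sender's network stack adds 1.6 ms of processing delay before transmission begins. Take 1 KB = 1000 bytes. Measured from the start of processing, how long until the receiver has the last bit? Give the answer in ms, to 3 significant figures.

L = 42400 bits.
Transmission delay = L/R = 42400 / 1390000000 = 0.0305036 ms.
Propagation delay = d/s = 16000 m / 204000000 m/s = 0.0784314 ms.
Plus processing delay 1.6 ms = 1.6 ms.
Total = 1.71 ms.

1.71 ms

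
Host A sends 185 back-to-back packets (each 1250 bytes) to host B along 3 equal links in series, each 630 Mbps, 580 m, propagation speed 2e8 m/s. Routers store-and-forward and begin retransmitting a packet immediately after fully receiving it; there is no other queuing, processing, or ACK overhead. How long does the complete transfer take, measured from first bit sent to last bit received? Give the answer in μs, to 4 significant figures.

2977 μs

Per-hop transmission t_tx = L/R = 10000/630000000 = 15.873 μs.
Per-hop propagation t_prop = 580/200000000 = 2.9 μs.
Pipeline fill: first packet needs 3·t_tx to clear all hops; remaining 184 packets each add one t_tx.
Total = (3+185-1)·t_tx + 3·t_prop = 187·15.873 + 3·2.9 = 2977 μs.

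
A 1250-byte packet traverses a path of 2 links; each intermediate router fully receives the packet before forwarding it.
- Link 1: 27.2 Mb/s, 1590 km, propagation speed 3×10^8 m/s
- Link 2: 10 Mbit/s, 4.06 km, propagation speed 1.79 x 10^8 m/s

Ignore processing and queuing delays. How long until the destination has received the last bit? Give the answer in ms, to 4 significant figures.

L = 1250 × 8 = 10000 bits.
Transmission delays (L/R per hop): 0.367647, 1 ms; sum = 1.36765 ms.
Propagation delays (d/s per hop): 5.3, 0.0226816 ms; sum = 5.32268 ms.
End-to-end = 6.690 ms.

6.690 ms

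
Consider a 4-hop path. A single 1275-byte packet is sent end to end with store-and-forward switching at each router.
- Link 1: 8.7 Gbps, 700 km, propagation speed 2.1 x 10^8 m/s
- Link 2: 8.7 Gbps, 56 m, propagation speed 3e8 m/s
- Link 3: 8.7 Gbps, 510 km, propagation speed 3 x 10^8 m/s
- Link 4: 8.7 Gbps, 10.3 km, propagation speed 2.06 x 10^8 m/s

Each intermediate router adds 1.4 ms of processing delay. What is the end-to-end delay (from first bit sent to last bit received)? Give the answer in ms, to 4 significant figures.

9.288 ms

L = 1275 × 8 = 10200 bits.
Transmission delay per hop = L/R = 10200/8700000000 = 0.00117241 ms; 4 hops → 0.00468966 ms.
Propagation delays (d/s per hop): 3.33333, 0.000186667, 1.7, 0.05 ms; sum = 5.08352 ms.
Processing at 3 router(s): 3 × 1.4 ms = 4.2 ms.
End-to-end = 9.288 ms.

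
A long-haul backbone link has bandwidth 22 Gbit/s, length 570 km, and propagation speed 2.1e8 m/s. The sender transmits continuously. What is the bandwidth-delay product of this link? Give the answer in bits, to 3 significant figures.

Propagation delay = 570000 / 210000000 = 0.00271429 s.
BDP = R × t_prop = 22000000000 × 0.00271429 = 59714300 bits.

59700000 bits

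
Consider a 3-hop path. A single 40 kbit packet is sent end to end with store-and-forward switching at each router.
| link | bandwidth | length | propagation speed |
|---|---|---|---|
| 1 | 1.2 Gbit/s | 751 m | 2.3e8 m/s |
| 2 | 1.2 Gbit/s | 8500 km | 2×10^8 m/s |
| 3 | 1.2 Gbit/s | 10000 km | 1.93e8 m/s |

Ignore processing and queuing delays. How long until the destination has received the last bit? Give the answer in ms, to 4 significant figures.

94.42 ms

L = 40000 bits.
Transmission delay per hop = L/R = 40000/1200000000 = 0.0333333 ms; 3 hops → 0.1 ms.
Propagation delays (d/s per hop): 0.00326522, 42.5, 51.8135 ms; sum = 94.3167 ms.
End-to-end = 94.42 ms.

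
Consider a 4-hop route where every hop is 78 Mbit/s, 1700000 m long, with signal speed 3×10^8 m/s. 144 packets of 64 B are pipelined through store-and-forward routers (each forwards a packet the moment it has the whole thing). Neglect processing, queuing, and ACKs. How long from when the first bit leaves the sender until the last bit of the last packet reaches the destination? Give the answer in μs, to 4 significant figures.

23630 μs

Per-hop transmission t_tx = L/R = 512/78000000 = 6.5641 μs.
Per-hop propagation t_prop = 1700000/300000000 = 5666.67 μs.
Pipeline fill: first packet needs 4·t_tx to clear all hops; remaining 143 packets each add one t_tx.
Total = (4+144-1)·t_tx + 4·t_prop = 147·6.5641 + 4·5666.67 = 23630 μs.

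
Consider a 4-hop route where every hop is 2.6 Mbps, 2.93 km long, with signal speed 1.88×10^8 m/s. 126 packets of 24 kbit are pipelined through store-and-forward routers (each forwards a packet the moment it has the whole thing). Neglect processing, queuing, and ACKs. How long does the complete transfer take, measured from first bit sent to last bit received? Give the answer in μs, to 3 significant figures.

Per-hop transmission t_tx = L/R = 24000/2600000 = 9230.77 μs.
Per-hop propagation t_prop = 2930/188000000 = 15.5851 μs.
Pipeline fill: first packet needs 4·t_tx to clear all hops; remaining 125 packets each add one t_tx.
Total = (4+126-1)·t_tx + 4·t_prop = 129·9230.77 + 4·15.5851 = 1190000 μs.

1190000 μs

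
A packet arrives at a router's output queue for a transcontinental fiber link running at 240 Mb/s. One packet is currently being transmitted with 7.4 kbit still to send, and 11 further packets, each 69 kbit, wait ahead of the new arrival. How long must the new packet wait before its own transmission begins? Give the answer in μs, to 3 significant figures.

3190 μs

Each queued packet: L/R = 69000/240000000 = 287.5 μs.
11 queued → 3162.5 μs.
Plus remaining 7400 bits of current packet: 30.8333 μs.
Queuing delay = 3190 μs.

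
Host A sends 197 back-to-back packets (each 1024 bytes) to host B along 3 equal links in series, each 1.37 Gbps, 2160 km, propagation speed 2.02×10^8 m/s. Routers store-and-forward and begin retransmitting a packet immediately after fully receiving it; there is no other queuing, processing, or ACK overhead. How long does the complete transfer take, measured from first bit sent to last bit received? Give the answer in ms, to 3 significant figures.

Per-hop transmission t_tx = L/R = 8192/1370000000 = 0.00597956 ms.
Per-hop propagation t_prop = 2160000/202000000 = 10.6931 ms.
Pipeline fill: first packet needs 3·t_tx to clear all hops; remaining 196 packets each add one t_tx.
Total = (3+197-1)·t_tx + 3·t_prop = 199·0.00597956 + 3·10.6931 = 33.3 ms.

33.3 ms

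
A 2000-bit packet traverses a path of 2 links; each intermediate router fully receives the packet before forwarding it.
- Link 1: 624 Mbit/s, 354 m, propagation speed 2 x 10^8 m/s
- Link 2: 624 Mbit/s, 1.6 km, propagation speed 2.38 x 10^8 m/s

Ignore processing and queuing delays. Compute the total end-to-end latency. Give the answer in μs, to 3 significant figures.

Transmission delay per hop = L/R = 2000/624000000 = 3.20513 μs; 2 hops → 6.41026 μs.
Propagation delays (d/s per hop): 1.77, 6.72269 μs; sum = 8.49269 μs.
End-to-end = 14.9 μs.

14.9 μs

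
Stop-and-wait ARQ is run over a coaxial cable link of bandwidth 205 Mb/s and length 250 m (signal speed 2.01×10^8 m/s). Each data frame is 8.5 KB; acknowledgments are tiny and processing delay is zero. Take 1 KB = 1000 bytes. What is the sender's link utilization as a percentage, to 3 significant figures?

99.3 %

t_tx = L/R = 68000/205000000 = 0.000331707 s.
t_prop = 250/2.01e+08 = 1.24378e-06 s; RTT = 2.48756e-06 s.
Cycle = t_tx + RTT = 0.000334195 s.
Utilization = t_tx / cycle = 0.000331707/0.000334195 = 99.3 %.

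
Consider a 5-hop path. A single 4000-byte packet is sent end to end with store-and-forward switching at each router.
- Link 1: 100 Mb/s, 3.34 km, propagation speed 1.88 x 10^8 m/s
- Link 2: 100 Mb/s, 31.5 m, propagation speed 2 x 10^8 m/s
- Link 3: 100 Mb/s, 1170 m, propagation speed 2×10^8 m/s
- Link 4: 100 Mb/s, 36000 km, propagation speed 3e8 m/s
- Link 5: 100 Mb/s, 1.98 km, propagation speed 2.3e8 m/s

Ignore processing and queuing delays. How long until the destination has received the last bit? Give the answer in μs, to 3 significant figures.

122000 μs

L = 4000 × 8 = 32000 bits.
Transmission delay per hop = L/R = 32000/100000000 = 320 μs; 5 hops → 1600 μs.
Propagation delays (d/s per hop): 17.766, 0.1575, 5.85, 120000, 8.6087 μs; sum = 120032 μs.
End-to-end = 122000 μs.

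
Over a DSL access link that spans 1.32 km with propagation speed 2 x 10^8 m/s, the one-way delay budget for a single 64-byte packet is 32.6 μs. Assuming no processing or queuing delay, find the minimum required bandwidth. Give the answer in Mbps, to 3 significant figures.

L = 512 bits.
Propagation delay = 1320 / 200000000 = 6.6 μs.
Transmission budget = 32.6 − 6.6 = 26 μs.
R ≥ L / t_tx = 512 bits / 2.6e-05 s = 19.7 Mbps.

19.7 Mbps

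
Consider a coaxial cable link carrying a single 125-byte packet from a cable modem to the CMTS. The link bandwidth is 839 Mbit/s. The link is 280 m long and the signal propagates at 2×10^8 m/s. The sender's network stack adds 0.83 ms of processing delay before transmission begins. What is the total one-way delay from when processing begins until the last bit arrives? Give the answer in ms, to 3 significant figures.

L = 125 × 8 = 1000 bits.
Transmission delay = L/R = 1000 / 839000000 = 0.0011919 ms.
Propagation delay = d/s = 280 m / 200000000 m/s = 0.0014 ms.
Plus processing delay 0.83 ms = 0.83 ms.
Total = 0.833 ms.

0.833 ms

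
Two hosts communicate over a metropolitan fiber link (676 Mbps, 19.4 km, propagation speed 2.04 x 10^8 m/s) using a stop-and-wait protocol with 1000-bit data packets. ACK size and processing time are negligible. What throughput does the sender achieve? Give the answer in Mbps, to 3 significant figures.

t_tx = L/R = 1000/676000000 = 1.47929e-06 s.
t_prop = 19400/204000000 = 9.5098e-05 s; RTT = 0.000190196 s.
Cycle = t_tx + RTT = 0.000191675 s.
Throughput = L / cycle = 1000 / 0.000191675 = 5.22 Mbps.

5.22 Mbps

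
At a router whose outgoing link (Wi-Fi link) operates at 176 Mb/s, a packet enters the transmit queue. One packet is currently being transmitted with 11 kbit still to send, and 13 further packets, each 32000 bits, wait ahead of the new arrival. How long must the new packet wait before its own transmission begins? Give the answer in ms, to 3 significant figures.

2.43 ms

Each queued packet: L/R = 32000/176000000 = 0.181818 ms.
13 queued → 2.36364 ms.
Plus remaining 11000 bits of current packet: 0.0625 ms.
Queuing delay = 2.43 ms.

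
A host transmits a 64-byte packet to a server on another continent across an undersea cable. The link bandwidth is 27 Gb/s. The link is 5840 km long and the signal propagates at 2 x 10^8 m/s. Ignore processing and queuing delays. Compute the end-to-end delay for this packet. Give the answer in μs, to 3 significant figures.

29200 μs

L = 64 × 8 = 512 bits.
Transmission delay = L/R = 512 / 27000000000 = 0.018963 μs.
Propagation delay = d/s = 5840000 m / 200000000 m/s = 29200 μs.
Total = 29200 μs.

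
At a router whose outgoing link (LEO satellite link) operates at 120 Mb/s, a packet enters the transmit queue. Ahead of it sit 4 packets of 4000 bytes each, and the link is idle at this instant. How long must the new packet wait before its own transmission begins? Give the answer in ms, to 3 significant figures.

1.07 ms

Each queued packet: L/R = 32000/120000000 = 0.266667 ms.
4 queued → 1.06667 ms.
Queuing delay = 1.07 ms.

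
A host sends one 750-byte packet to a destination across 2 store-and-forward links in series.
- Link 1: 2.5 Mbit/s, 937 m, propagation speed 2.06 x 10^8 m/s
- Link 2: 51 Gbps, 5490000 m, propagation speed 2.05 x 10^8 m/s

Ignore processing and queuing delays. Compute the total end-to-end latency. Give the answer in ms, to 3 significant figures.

L = 750 × 8 = 6000 bits.
Transmission delays (L/R per hop): 2.4, 0.000117647 ms; sum = 2.40012 ms.
Propagation delays (d/s per hop): 0.00454854, 26.7805 ms; sum = 26.785 ms.
End-to-end = 29.2 ms.

29.2 ms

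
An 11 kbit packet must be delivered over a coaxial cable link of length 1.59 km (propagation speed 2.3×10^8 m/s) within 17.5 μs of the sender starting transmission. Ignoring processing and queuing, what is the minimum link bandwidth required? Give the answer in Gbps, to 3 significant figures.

1.04 Gbps

Propagation delay = 1590 / 2.3e+08 = 6.91304 μs.
Transmission budget = 17.5 − 6.91304 = 10.587 μs.
R ≥ L / t_tx = 11000 bits / 1.0587e-05 s = 1.04 Gbps.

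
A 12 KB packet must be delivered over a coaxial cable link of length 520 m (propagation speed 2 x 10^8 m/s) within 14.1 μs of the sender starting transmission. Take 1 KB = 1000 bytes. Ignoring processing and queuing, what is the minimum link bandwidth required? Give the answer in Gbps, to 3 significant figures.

L = 96000 bits.
Propagation delay = 520 / 200000000 = 2.6 μs.
Transmission budget = 14.1 − 2.6 = 11.5 μs.
R ≥ L / t_tx = 96000 bits / 1.15e-05 s = 8.35 Gbps.

8.35 Gbps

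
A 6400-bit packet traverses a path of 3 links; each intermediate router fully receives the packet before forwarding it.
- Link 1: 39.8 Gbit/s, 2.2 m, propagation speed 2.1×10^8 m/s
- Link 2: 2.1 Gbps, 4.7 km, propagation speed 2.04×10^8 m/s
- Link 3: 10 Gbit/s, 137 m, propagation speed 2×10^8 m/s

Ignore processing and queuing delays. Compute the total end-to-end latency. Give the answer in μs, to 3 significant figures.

27.6 μs

Transmission delays (L/R per hop): 0.160804, 3.04762, 0.64 μs; sum = 3.84842 μs.
Propagation delays (d/s per hop): 0.0104762, 23.0392, 0.685 μs; sum = 23.7347 μs.
End-to-end = 27.6 μs.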